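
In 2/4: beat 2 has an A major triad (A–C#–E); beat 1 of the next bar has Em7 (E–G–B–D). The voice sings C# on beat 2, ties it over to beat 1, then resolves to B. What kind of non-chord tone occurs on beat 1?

The harmony at that moment is E minor seventh chord (E, G, B, D); C# is not a chord tone.
It is held over (the same pitch as the preceding C#) and left by step down to B.
Held over from the previous chord and resolving down by step — a suspension.

Suspension.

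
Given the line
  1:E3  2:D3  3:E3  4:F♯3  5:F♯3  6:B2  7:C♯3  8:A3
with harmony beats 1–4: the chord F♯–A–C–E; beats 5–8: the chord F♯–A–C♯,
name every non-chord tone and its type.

D3 (beat 2) — neighbor tone; B2 (beat 6) — appoggiatura.

The harmony at that moment is F♯ half-diminished seventh chord (F♯, A, C, E); D3 is not a chord tone.
It is approached by step down from E3 and left by step up to E3.
Step away and step back to the same note — a neighbor tone (lower neighbor).
The harmony at that moment is F♯ minor triad (F♯, A, C♯); B2 is not a chord tone.
It is approached by leap down from F♯3 and left by step up to C♯3.
Leap in, step out — an appoggiatura.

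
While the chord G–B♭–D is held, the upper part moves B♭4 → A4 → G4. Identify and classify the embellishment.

The harmony at that moment is G minor triad (G, B♭, D); A4 is not a chord tone.
It is approached by step down from B♭4 and left by step down to G4.
Step in, step out in the same direction — a passing tone.

A4 is a passing tone.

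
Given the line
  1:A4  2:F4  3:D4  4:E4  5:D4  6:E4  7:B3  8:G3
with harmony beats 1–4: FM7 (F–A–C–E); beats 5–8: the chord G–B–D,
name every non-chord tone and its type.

The harmony at that moment is F major seventh chord (F, A, C, E); D4 is not a chord tone.
It is approached by leap down from F4 and left by step up to E4.
Leap in, step out — an appoggiatura.
The harmony at that moment is G major triad (G, B, D); E4 is not a chord tone.
It is approached by step up from D4 and left by leap down to B3.
Step in, leap out — an escape tone.

D4 (beat 3) — appoggiatura; E4 (beat 6) — escape tone.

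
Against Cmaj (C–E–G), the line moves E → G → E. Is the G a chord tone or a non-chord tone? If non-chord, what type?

C major triad contains C, E, G; G is the fifth, so it is a chord tone.

Chord tone (the fifth of C major triad).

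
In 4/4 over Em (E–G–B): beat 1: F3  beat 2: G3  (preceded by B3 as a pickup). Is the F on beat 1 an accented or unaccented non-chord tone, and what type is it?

The harmony at that moment is E minor triad (E, G, B); F3 is not a chord tone.
It is approached by leap down from B3 and left by step up to G3.
Leap in, step out — an appoggiatura.
It falls on the downbeat, so it is accented.

Accented appoggiatura.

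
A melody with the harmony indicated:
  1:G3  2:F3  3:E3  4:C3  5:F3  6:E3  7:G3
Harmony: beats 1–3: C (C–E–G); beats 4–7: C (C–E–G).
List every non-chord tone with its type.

F3 (beat 2) — passing tone; F3 (beat 5) — appoggiatura.

The harmony at that moment is C major triad (C, E, G); F3 is not a chord tone.
It is approached by step down from G3 and left by step down to E3.
Step in, step out in the same direction — a passing tone.
The harmony at that moment is C major triad (C, E, G); F3 is not a chord tone.
It is approached by leap up from C3 and left by step down to E3.
Leap in, step out — an appoggiatura.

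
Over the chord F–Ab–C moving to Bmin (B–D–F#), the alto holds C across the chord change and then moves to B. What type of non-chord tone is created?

C is a suspension.

The harmony at that moment is B minor triad (B, D, F#); C is not a chord tone.
It is held over (the same pitch as the preceding C) and left by step down to B.
Held over from the previous chord and resolving down by step — a suspension.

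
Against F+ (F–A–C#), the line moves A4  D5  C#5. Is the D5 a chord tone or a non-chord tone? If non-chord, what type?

Non-chord tone — an appoggiatura.

The harmony at that moment is F augmented triad (F, A, C#); D5 is not a chord tone.
It is approached by leap up from A4 and left by step down to C#5.
Leap in, step out — an appoggiatura.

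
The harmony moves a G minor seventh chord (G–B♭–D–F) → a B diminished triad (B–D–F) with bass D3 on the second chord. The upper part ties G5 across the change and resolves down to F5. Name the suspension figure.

At the second chord the bass is D3. The suspended G5 lies a fourth above the bass; after resolving down by step to F5, the interval above the bass becomes a third.
Suspension figures are named by those two intervals: 4–3.

4–3 suspension.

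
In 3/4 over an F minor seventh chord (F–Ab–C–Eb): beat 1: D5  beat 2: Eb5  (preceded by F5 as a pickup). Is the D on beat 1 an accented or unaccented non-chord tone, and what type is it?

The harmony at that moment is F minor seventh chord (F, Ab, C, Eb); D5 is not a chord tone.
It is approached by leap down from F5 and left by step up to Eb5.
Leap in, step out — an appoggiatura.
It falls on the downbeat, so it is accented.

Accented appoggiatura.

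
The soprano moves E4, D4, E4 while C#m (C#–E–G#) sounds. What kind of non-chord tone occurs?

The harmony at that moment is C# minor triad (C#, E, G#); D4 is not a chord tone.
It is approached by step down from E4 and left by step up to E4.
Step away and step back to the same note — a neighbor tone (lower neighbor).

D4 is a neighbor tone.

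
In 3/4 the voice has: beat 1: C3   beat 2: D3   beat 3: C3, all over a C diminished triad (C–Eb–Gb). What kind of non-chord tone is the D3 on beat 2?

The harmony at that moment is C diminished triad (C, Eb, Gb); D3 is not a chord tone.
It is approached by step up from C3 and left by step down to C3.
Step away and step back to the same note — a neighbor tone (upper neighbor).

Upper neighbor tone.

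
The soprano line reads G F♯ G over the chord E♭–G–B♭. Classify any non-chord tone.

F♯ is a neighbor tone.

The harmony at that moment is E♭ major triad (E♭, G, B♭); F♯ is not a chord tone.
It is approached by step down from G and left by step up to G.
Step away and step back to the same note — a neighbor tone (lower neighbor).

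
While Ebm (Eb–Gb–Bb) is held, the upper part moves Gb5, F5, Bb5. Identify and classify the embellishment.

F5 is an escape tone.

The harmony at that moment is Eb minor triad (Eb, Gb, Bb); F5 is not a chord tone.
It is approached by step down from Gb5 and left by leap up to Bb5.
Step in, leap out — an escape tone.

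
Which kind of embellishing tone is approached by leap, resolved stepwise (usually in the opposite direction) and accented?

Appoggiatura.

Approach: by leap. Departure: by step. Metric position: strong.
Leap in, step out, in a metrically strong position — an appoggiatura. (It is the mirror image of the escape tone, which steps in and leaps out from a weak position.)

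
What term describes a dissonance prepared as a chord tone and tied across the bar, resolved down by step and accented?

Suspension.

Approach: by preparation — the pitch is first a chord tone, then held (tied or repeated) while the harmony changes under it. Departure: down by step. Metric position: strong.
A prepared dissonance that resolves downward by step — a suspension. (The same figure resolving upward would be a retardation.)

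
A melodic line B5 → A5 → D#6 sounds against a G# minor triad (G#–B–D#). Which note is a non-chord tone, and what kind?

The harmony at that moment is G# minor triad (G#, B, D#); A5 is not a chord tone.
It is approached by step down from B5 and left by leap up to D#6.
Step in, leap out — an escape tone.

A5 is an escape tone.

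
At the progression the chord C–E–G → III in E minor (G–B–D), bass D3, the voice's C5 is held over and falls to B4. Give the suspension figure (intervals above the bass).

At the second chord the bass is D3. The suspended C5 lies a seventh above the bass; after resolving down by step to B4, the interval above the bass becomes a sixth.
Suspension figures are named by those two intervals: 7–6.

7–6 suspension.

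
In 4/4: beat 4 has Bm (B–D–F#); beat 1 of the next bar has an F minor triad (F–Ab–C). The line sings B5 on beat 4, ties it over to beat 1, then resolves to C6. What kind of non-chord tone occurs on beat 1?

The harmony at that moment is F minor triad (F, Ab, C); B5 is not a chord tone.
It is held over (the same pitch as the preceding B5) and left by step up to C6.
Held over from the previous chord and resolving up by step — a retardation.

Retardation.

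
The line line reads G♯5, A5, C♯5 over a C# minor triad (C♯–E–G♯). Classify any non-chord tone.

A5 is an escape tone.

The harmony at that moment is C♯ minor triad (C♯, E, G♯); A5 is not a chord tone.
It is approached by step up from G♯5 and left by leap down to C♯5.
Step in, leap out — an escape tone.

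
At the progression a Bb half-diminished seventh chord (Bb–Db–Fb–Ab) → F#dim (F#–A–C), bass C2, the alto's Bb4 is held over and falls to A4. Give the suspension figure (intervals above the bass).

At the second chord the bass is C2. The suspended Bb4 lies a seventh above the bass; after resolving down by step to A4, the interval above the bass becomes a sixth.
Suspension figures are named by those two intervals: 7–6.

7–6 suspension.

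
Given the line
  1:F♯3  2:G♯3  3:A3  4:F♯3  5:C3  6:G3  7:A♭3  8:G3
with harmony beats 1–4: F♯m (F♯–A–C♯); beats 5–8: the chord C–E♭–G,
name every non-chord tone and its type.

G♯3 (beat 2) — passing tone; A♭3 (beat 7) — neighbor tone.

The harmony at that moment is F♯ minor triad (F♯, A, C♯); G♯3 is not a chord tone.
It is approached by step up from F♯3 and left by step up to A3.
Step in, step out in the same direction — a passing tone.
The harmony at that moment is C minor triad (C, E♭, G); A♭3 is not a chord tone.
It is approached by step up from G3 and left by step down to G3.
Step away and step back to the same note — a neighbor tone (upper neighbor).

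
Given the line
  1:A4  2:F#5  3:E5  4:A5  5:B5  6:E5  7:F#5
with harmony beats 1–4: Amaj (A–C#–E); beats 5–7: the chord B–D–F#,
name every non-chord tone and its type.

F#5 (beat 2) — appoggiatura; E5 (beat 6) — appoggiatura.

The harmony at that moment is A major triad (A, C#, E); F#5 is not a chord tone.
It is approached by leap up from A4 and left by step down to E5.
Leap in, step out — an appoggiatura.
The harmony at that moment is B minor triad (B, D, F#); E5 is not a chord tone.
It is approached by leap down from B5 and left by step up to F#5.
Leap in, step out — an appoggiatura.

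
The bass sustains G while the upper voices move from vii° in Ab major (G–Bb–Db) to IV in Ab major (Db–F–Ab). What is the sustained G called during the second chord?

The harmony at that moment is Db major triad (Db, F, Ab); G is not a chord tone.
It is held over (the same pitch as the preceding G) and then sustained as the same pitch into the next harmony.
Sustained through a change of harmony — a pedal tone.

Pedal tone (pedal point).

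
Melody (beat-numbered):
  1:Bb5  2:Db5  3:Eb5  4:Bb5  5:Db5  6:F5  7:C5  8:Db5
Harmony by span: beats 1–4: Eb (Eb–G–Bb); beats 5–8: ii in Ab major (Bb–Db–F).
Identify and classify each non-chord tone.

Db5 (beat 2) — appoggiatura; C5 (beat 7) — appoggiatura.

The harmony at that moment is Eb major triad (Eb, G, Bb); Db5 is not a chord tone.
It is approached by leap down from Bb5 and left by step up to Eb5.
Leap in, step out — an appoggiatura.
The harmony at that moment is Bb minor triad (Bb, Db, F); C5 is not a chord tone.
It is approached by leap down from F5 and left by step up to Db5.
Leap in, step out — an appoggiatura.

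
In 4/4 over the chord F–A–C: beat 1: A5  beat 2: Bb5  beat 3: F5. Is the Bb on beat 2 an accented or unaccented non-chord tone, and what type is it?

The harmony at that moment is F major triad (F, A, C); Bb5 is not a chord tone.
It is approached by step up from A5 and left by leap down to F5.
Step in, leap out — an escape tone.
It falls on a weak beat, so it is unaccented.

Unaccented escape tone.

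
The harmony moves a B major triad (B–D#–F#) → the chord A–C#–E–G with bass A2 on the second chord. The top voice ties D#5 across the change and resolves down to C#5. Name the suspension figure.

At the second chord the bass is A2. The suspended D#5 lies a fourth above the bass; after resolving down by step to C#5, the interval above the bass becomes a third.
Suspension figures are named by those two intervals: 4–3.

4–3 suspension.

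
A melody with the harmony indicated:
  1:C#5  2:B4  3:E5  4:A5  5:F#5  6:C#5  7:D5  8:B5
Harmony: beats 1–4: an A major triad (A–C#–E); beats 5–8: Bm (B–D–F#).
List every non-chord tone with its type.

The harmony at that moment is A major triad (A, C#, E); B4 is not a chord tone.
It is approached by step down from C#5 and left by leap up to E5.
Step in, leap out — an escape tone.
The harmony at that moment is B minor triad (B, D, F#); C#5 is not a chord tone.
It is approached by leap down from F#5 and left by step up to D5.
Leap in, step out — an appoggiatura.

B4 (beat 2) — escape tone; C#5 (beat 6) — appoggiatura.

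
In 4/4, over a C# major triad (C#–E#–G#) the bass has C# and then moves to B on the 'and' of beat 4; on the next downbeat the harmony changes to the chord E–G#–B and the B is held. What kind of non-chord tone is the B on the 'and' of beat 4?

The harmony at that moment is C# major triad (C#, E#, G#); B is not a chord tone.
It is approached by step down from C# and then sustained as the same pitch into the next harmony.
Arriving early and becoming a chord tone when the harmony changes — an anticipation.

Anticipation.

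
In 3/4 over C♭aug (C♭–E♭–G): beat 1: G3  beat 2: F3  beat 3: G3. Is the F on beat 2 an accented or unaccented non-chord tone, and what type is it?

Unaccented neighbor tone.

The harmony at that moment is C♭ augmented triad (C♭, E♭, G); F3 is not a chord tone.
It is approached by step down from G3 and left by step up to G3.
Step away and step back to the same note — a neighbor tone (lower neighbor).
It falls on a weak beat, so it is unaccented.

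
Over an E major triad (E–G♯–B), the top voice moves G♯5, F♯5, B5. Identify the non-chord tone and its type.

The harmony at that moment is E major triad (E, G♯, B); F♯5 is not a chord tone.
It is approached by step down from G♯5 and left by leap up to B5.
Step in, leap out — an escape tone.

F♯5 is an escape tone.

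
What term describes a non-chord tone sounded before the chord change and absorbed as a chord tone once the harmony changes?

Anticipation.

Approach: ahead of the chord change (typically by step), so it is dissonant against the current harmony. Departure: none — the same pitch is restated or held and is a chord tone of the new harmony.
Dissonant first, consonant once the harmony catches up: the note simply arrives early — an anticipation. (The reverse timing, consonant first and dissonant after the change, would be a suspension or retardation.)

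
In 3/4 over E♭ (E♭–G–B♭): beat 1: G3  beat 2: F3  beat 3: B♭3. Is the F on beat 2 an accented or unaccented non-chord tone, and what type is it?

The harmony at that moment is E♭ major triad (E♭, G, B♭); F3 is not a chord tone.
It is approached by step down from G3 and left by leap up to B♭3.
Step in, leap out — an escape tone.
It falls on a weak beat, so it is unaccented.

Unaccented escape tone.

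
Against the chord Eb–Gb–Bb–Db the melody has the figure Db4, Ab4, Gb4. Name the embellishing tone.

The harmony at that moment is Eb minor seventh chord (Eb, Gb, Bb, Db); Ab4 is not a chord tone.
It is approached by leap up from Db4 and left by step down to Gb4.
Leap in, step out — an appoggiatura.

Ab4 is an appoggiatura.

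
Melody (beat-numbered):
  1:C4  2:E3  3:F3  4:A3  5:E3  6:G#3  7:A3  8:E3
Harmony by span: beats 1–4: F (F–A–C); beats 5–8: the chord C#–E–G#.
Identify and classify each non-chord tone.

The harmony at that moment is F major triad (F, A, C); E3 is not a chord tone.
It is approached by leap down from C4 and left by step up to F3.
Leap in, step out — an appoggiatura.
The harmony at that moment is C# minor triad (C#, E, G#); A3 is not a chord tone.
It is approached by step up from G#3 and left by leap down to E3.
Step in, leap out — an escape tone.

E3 (beat 2) — appoggiatura; A3 (beat 7) — escape tone.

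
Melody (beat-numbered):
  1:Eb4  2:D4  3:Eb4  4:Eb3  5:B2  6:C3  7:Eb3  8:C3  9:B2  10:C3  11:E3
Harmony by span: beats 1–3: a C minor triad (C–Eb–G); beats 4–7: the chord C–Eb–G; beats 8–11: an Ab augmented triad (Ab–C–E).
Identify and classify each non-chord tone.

D4 (beat 2) — neighbor tone; B2 (beat 5) — appoggiatura; B2 (beat 9) — neighbor tone.

The harmony at that moment is C minor triad (C, Eb, G); D4 is not a chord tone.
It is approached by step down from Eb4 and left by step up to Eb4.
Step away and step back to the same note — a neighbor tone (lower neighbor).
The harmony at that moment is C minor triad (C, Eb, G); B2 is not a chord tone.
It is approached by leap down from Eb3 and left by step up to C3.
Leap in, step out — an appoggiatura.
The harmony at that moment is Ab augmented triad (Ab, C, E); B2 is not a chord tone.
It is approached by step down from C3 and left by step up to C3.
Step away and step back to the same note — a neighbor tone (lower neighbor).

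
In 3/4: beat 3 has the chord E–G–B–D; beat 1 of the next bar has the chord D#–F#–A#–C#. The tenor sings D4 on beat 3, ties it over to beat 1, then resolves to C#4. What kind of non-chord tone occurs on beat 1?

Suspension.

The harmony at that moment is D# minor seventh chord (D#, F#, A#, C#); D4 is not a chord tone.
It is held over (the same pitch as the preceding D4) and left by step down to C#4.
Held over from the previous chord and resolving down by step — a suspension.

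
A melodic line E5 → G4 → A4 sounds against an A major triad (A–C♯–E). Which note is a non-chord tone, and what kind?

G4 is an appoggiatura.

The harmony at that moment is A major triad (A, C♯, E); G4 is not a chord tone.
It is approached by leap down from E5 and left by step up to A4.
Leap in, step out — an appoggiatura.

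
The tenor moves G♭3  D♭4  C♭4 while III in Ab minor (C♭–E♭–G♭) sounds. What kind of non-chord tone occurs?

The harmony at that moment is C♭ major triad (C♭, E♭, G♭); D♭4 is not a chord tone.
It is approached by leap up from G♭3 and left by step down to C♭4.
Leap in, step out — an appoggiatura.

D♭4 is an appoggiatura.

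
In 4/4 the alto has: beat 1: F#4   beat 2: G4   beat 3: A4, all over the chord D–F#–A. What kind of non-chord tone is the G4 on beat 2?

Passing tone.

The harmony at that moment is D major triad (D, F#, A); G4 is not a chord tone.
It is approached by step up from F#4 and left by step up to A4.
Step in, step out in the same direction — a passing tone.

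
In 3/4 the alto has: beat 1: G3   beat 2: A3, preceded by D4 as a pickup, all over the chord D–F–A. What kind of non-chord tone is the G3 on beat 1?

The harmony at that moment is D minor triad (D, F, A); G3 is not a chord tone.
It is approached by leap down from D4 and left by step up to A3.
Leap in, step out, metrically accented — an appoggiatura.

Appoggiatura.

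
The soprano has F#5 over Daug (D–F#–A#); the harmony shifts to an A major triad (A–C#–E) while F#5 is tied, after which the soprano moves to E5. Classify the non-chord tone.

F#5 is a suspension.

The harmony at that moment is A major triad (A, C#, E); F#5 is not a chord tone.
It is held over (the same pitch as the preceding F#5) and left by step down to E5.
Held over from the previous chord and resolving down by step — a suspension.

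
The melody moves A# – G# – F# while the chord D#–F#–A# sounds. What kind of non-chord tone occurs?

The harmony at that moment is D# minor triad (D#, F#, A#); G# is not a chord tone.
It is approached by step down from A# and left by step down to F#.
Step in, step out in the same direction — a passing tone.

G# is a passing tone.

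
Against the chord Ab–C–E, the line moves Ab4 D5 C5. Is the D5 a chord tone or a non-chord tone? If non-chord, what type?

Non-chord tone — an appoggiatura.

The harmony at that moment is Ab augmented triad (Ab, C, E); D5 is not a chord tone.
It is approached by leap up from Ab4 and left by step down to C5.
Leap in, step out — an appoggiatura.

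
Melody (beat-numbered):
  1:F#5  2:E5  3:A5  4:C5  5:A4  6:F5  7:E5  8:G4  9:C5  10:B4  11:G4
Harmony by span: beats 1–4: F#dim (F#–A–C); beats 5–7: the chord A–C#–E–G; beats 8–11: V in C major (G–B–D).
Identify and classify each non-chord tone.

E5 (beat 2) — escape tone; F5 (beat 6) — appoggiatura; C5 (beat 9) — appoggiatura.

The harmony at that moment is F# diminished triad (F#, A, C); E5 is not a chord tone.
It is approached by step down from F#5 and left by leap up to A5.
Step in, leap out — an escape tone.
The harmony at that moment is A dominant seventh chord (A, C#, E, G); F5 is not a chord tone.
It is approached by leap up from A4 and left by step down to E5.
Leap in, step out — an appoggiatura.
The harmony at that moment is G major triad (G, B, D); C5 is not a chord tone.
It is approached by leap up from G4 and left by step down to B4.
Leap in, step out — an appoggiatura.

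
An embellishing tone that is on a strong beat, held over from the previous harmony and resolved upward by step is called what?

Retardation.

Approach: by preparation — the pitch is first a chord tone, then held (tied or repeated) while the harmony changes under it. Departure: up by step. Metric position: strong.
A prepared dissonance that resolves upward by step — a retardation. (The same figure resolving downward would be a suspension.)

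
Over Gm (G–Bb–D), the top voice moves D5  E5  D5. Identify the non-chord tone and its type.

E5 is a neighbor tone.

The harmony at that moment is G minor triad (G, Bb, D); E5 is not a chord tone.
It is approached by step up from D5 and left by step down to D5.
Step away and step back to the same note — a neighbor tone (upper neighbor).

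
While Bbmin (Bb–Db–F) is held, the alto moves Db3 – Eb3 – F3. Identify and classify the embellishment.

Eb3 is a passing tone.

The harmony at that moment is Bb minor triad (Bb, Db, F); Eb3 is not a chord tone.
It is approached by step up from Db3 and left by step up to F3.
Step in, step out in the same direction — a passing tone.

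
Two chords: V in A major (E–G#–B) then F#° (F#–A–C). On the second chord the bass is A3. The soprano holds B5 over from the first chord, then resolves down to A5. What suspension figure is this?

9–8 suspension.

At the second chord the bass is A3. The suspended B5 lies a ninth above the bass; after resolving down by step to A5, the interval above the bass becomes an octave.
Suspension figures are named by those two intervals: 9–8.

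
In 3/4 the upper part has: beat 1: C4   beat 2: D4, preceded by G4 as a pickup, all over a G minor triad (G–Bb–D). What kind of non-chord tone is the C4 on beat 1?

Appoggiatura.

The harmony at that moment is G minor triad (G, Bb, D); C4 is not a chord tone.
It is approached by leap down from G4 and left by step up to D4.
Leap in, step out, metrically accented — an appoggiatura.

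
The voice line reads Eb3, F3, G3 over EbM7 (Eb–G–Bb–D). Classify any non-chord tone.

The harmony at that moment is Eb major seventh chord (Eb, G, Bb, D); F3 is not a chord tone.
It is approached by step up from Eb3 and left by step up to G3.
Step in, step out in the same direction — a passing tone.

F3 is a passing tone.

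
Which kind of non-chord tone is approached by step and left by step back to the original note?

Neighbor tone.

Approach: by step. Departure: by step in the opposite direction, back to the starting pitch.
Stepwise on both sides but reversing to return to the same chord tone — a neighbor tone. (Had it continued onward in the same direction it would be a passing tone instead.)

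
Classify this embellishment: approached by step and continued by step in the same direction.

Passing tone.

Approach: by step. Departure: by step, continuing in the same direction.
Stepwise on both sides with no change of direction means the note fills in the space between two different chord tones — a passing tone. (Had it turned back to its starting note it would be a neighbor tone instead.)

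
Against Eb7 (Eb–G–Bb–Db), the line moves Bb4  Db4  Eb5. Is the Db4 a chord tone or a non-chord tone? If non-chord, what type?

Chord tone (the seventh of Eb dominant seventh chord).

Eb dominant seventh chord contains Eb, G, Bb, Db; Db is the seventh, so it is a chord tone.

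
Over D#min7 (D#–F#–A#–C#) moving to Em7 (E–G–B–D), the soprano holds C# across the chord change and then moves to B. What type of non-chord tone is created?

C# is a suspension.

The harmony at that moment is E minor seventh chord (E, G, B, D); C# is not a chord tone.
It is held over (the same pitch as the preceding C#) and left by step down to B.
Held over from the previous chord and resolving down by step — a suspension.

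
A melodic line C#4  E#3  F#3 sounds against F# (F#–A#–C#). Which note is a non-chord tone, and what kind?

E#3 is an appoggiatura.

The harmony at that moment is F# major triad (F#, A#, C#); E#3 is not a chord tone.
It is approached by leap down from C#4 and left by step up to F#3.
Leap in, step out — an appoggiatura.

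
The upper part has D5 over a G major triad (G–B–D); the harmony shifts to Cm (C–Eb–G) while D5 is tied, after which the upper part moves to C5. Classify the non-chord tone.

The harmony at that moment is C minor triad (C, Eb, G); D5 is not a chord tone.
It is held over (the same pitch as the preceding D5) and left by step down to C5.
Held over from the previous chord and resolving down by step — a suspension.

D5 is a suspension.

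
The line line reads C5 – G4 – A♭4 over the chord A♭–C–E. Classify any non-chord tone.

G4 is an appoggiatura.

The harmony at that moment is A♭ augmented triad (A♭, C, E); G4 is not a chord tone.
It is approached by leap down from C5 and left by step up to A♭4.
Leap in, step out — an appoggiatura.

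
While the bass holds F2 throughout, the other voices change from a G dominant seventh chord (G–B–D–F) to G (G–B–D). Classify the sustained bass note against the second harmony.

Pedal tone (pedal point).

The harmony at that moment is G major triad (G, B, D); F2 is not a chord tone.
It is held over (the same pitch as the preceding F2) and then sustained as the same pitch into the next harmony.
Sustained through a change of harmony — a pedal tone.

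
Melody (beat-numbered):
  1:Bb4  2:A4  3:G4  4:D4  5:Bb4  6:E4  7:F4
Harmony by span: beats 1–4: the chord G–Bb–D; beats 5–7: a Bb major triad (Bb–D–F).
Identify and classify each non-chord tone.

The harmony at that moment is G minor triad (G, Bb, D); A4 is not a chord tone.
It is approached by step down from Bb4 and left by step down to G4.
Step in, step out in the same direction — a passing tone.
The harmony at that moment is Bb major triad (Bb, D, F); E4 is not a chord tone.
It is approached by leap down from Bb4 and left by step up to F4.
Leap in, step out — an appoggiatura.

A4 (beat 2) — passing tone; E4 (beat 6) — appoggiatura.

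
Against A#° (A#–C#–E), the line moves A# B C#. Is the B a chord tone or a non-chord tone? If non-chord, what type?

Non-chord tone — a passing tone.

The harmony at that moment is A# diminished triad (A#, C#, E); B is not a chord tone.
It is approached by step up from A# and left by step up to C#.
Step in, step out in the same direction — a passing tone.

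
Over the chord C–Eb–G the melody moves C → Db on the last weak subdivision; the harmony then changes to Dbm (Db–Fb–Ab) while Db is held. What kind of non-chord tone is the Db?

The harmony at that moment is C minor triad (C, Eb, G); Db is not a chord tone.
It is approached by step up from C and then sustained as the same pitch into the next harmony.
Arriving early and becoming a chord tone when the harmony changes — an anticipation.

Db is an anticipation.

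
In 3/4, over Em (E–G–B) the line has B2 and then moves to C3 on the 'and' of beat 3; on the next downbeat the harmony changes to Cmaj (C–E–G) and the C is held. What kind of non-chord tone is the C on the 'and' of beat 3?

Anticipation.

The harmony at that moment is E minor triad (E, G, B); C3 is not a chord tone.
It is approached by step up from B2 and then sustained as the same pitch into the next harmony.
Arriving early and becoming a chord tone when the harmony changes — an anticipation.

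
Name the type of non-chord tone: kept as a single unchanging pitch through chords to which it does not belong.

Pedal tone.

Approach: none. Departure: none — a single pitch is sustained while the chords change around it, passing through harmonies that do not contain it.
No melodic motion at all; the dissonance is created entirely by the moving harmonies against the stationary note — a pedal tone (pedal point).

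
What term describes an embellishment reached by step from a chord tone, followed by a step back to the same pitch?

Approach: by step. Departure: by step in the opposite direction, back to the starting pitch.
Stepwise on both sides but reversing to return to the same chord tone — a neighbor tone. (Had it continued onward in the same direction it would be a passing tone instead.)

Neighbor tone.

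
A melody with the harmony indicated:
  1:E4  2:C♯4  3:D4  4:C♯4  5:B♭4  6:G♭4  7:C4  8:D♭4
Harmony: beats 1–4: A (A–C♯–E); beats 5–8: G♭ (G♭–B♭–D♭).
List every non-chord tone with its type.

The harmony at that moment is A major triad (A, C♯, E); D4 is not a chord tone.
It is approached by step up from C♯4 and left by step down to C♯4.
Step away and step back to the same note — a neighbor tone (upper neighbor).
The harmony at that moment is G♭ major triad (G♭, B♭, D♭); C4 is not a chord tone.
It is approached by leap down from G♭4 and left by step up to D♭4.
Leap in, step out — an appoggiatura.

D4 (beat 3) — neighbor tone; C4 (beat 7) — appoggiatura.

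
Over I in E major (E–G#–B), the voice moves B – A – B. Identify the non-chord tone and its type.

A is a neighbor tone.

The harmony at that moment is E major triad (E, G#, B); A is not a chord tone.
It is approached by step down from B and left by step up to B.
Step away and step back to the same note — a neighbor tone (lower neighbor).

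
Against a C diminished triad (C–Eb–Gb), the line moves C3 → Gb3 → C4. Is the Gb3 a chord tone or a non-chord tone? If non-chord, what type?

C diminished triad contains C, Eb, Gb; Gb is the fifth, so it is a chord tone.

Chord tone (the fifth of C diminished triad).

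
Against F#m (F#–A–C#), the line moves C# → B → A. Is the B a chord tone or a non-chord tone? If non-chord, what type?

The harmony at that moment is F# minor triad (F#, A, C#); B is not a chord tone.
It is approached by step down from C# and left by step down to A.
Step in, step out in the same direction — a passing tone.

Non-chord tone — a passing tone.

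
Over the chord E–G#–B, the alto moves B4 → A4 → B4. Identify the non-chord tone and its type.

The harmony at that moment is E major triad (E, G#, B); A4 is not a chord tone.
It is approached by step down from B4 and left by step up to B4.
Step away and step back to the same note — a neighbor tone (lower neighbor).

A4 is a neighbor tone.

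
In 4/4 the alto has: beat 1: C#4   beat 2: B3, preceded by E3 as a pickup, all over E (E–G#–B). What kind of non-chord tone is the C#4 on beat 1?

Appoggiatura.

The harmony at that moment is E major triad (E, G#, B); C#4 is not a chord tone.
It is approached by leap up from E3 and left by step down to B3.
Leap in, step out, metrically accented — an appoggiatura.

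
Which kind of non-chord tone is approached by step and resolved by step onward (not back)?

Passing tone.

Approach: by step. Departure: by step, continuing in the same direction.
Stepwise on both sides with no change of direction means the note fills in the space between two different chord tones — a passing tone. (Had it turned back to its starting note it would be a neighbor tone instead.)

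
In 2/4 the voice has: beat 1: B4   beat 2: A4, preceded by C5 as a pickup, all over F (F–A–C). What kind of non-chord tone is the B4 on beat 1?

Passing tone.

The harmony at that moment is F major triad (F, A, C); B4 is not a chord tone.
It is approached by step down from C5 and left by step down to A4.
Step in, step out in the same direction — a passing tone.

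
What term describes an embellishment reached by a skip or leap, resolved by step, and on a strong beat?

Appoggiatura.

Approach: by leap. Departure: by step. Metric position: strong.
Leap in, step out, in a metrically strong position — an appoggiatura. (It is the mirror image of the escape tone, which steps in and leaps out from a weak position.)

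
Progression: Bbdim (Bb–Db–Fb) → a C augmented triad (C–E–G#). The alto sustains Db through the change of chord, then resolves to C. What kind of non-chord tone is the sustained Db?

Db is a suspension.

The harmony at that moment is C augmented triad (C, E, G#); Db is not a chord tone.
It is held over (the same pitch as the preceding Db) and left by step down to C.
Held over from the previous chord and resolving down by step — a suspension.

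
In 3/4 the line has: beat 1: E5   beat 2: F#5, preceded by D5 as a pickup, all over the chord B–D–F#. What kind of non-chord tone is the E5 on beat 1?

The harmony at that moment is B minor triad (B, D, F#); E5 is not a chord tone.
It is approached by step up from D5 and left by step up to F#5.
Step in, step out in the same direction — a passing tone.

Passing tone.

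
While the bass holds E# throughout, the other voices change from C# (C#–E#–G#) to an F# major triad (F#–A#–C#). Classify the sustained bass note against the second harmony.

The harmony at that moment is F# major triad (F#, A#, C#); E# is not a chord tone.
It is held over (the same pitch as the preceding E#) and then sustained as the same pitch into the next harmony.
Sustained through a change of harmony — a pedal tone.

Pedal tone (pedal point).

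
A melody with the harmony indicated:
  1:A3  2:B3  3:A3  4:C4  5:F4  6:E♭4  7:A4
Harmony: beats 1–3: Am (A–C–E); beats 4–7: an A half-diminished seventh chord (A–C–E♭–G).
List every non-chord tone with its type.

The harmony at that moment is A minor triad (A, C, E); B3 is not a chord tone.
It is approached by step up from A3 and left by step down to A3.
Step away and step back to the same note — a neighbor tone (upper neighbor).
The harmony at that moment is A half-diminished seventh chord (A, C, E♭, G); F4 is not a chord tone.
It is approached by leap up from C4 and left by step down to E♭4.
Leap in, step out — an appoggiatura.

B3 (beat 2) — neighbor tone; F4 (beat 5) — appoggiatura.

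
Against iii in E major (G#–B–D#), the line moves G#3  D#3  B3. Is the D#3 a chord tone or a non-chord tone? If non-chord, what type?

G# minor triad contains G#, B, D#; D# is the fifth, so it is a chord tone.

Chord tone (the fifth of G# minor triad).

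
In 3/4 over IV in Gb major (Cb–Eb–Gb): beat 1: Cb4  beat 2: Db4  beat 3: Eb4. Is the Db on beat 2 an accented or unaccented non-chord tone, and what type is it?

Unaccented passing tone.

The harmony at that moment is Cb major triad (Cb, Eb, Gb); Db4 is not a chord tone.
It is approached by step up from Cb4 and left by step up to Eb4.
Step in, step out in the same direction — a passing tone.
It falls on a weak beat, so it is unaccented.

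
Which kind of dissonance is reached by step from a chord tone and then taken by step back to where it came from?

Approach: by step. Departure: by step in the opposite direction, back to the starting pitch.
Stepwise on both sides but reversing to return to the same chord tone — a neighbor tone. (Had it continued onward in the same direction it would be a passing tone instead.)

Neighbor tone.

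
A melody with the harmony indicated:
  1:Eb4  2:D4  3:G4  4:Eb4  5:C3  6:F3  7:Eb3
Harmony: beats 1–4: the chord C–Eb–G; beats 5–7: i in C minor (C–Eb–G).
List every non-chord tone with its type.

D4 (beat 2) — escape tone; F3 (beat 6) — appoggiatura.

The harmony at that moment is C minor triad (C, Eb, G); D4 is not a chord tone.
It is approached by step down from Eb4 and left by leap up to G4.
Step in, leap out — an escape tone.
The harmony at that moment is C minor triad (C, Eb, G); F3 is not a chord tone.
It is approached by leap up from C3 and left by step down to Eb3.
Leap in, step out — an appoggiatura.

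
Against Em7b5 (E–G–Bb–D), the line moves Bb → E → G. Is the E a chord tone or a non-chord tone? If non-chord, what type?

E half-diminished seventh chord contains E, G, Bb, D; E is the root, so it is a chord tone.

Chord tone (the root of E half-diminished seventh chord).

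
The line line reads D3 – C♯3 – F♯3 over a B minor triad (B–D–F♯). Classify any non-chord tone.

The harmony at that moment is B minor triad (B, D, F♯); C♯3 is not a chord tone.
It is approached by step down from D3 and left by leap up to F♯3.
Step in, leap out — an escape tone.

C♯3 is an escape tone.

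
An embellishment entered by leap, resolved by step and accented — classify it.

Appoggiatura.

Approach: by leap. Departure: by step. Metric position: strong.
Leap in, step out, in a metrically strong position — an appoggiatura. (It is the mirror image of the escape tone, which steps in and leaps out from a weak position.)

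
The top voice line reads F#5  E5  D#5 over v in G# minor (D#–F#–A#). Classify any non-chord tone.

E5 is a passing tone.

The harmony at that moment is D# minor triad (D#, F#, A#); E5 is not a chord tone.
It is approached by step down from F#5 and left by step down to D#5.
Step in, step out in the same direction — a passing tone.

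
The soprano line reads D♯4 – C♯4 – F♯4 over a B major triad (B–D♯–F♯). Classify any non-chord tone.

C♯4 is an escape tone.

The harmony at that moment is B major triad (B, D♯, F♯); C♯4 is not a chord tone.
It is approached by step down from D♯4 and left by leap up to F♯4.
Step in, leap out — an escape tone.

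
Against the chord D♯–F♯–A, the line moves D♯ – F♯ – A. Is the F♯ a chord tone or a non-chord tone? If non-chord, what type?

D# diminished triad contains D♯, F♯, A; F♯ is the third, so it is a chord tone.

Chord tone (the third of D# diminished triad).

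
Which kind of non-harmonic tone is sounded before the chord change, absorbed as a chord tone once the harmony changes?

Approach: ahead of the chord change (typically by step), so it is dissonant against the current harmony. Departure: none — the same pitch is restated or held and is a chord tone of the new harmony.
Dissonant first, consonant once the harmony catches up: the note simply arrives early — an anticipation. (The reverse timing, consonant first and dissonant after the change, would be a suspension or retardation.)

Anticipation.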